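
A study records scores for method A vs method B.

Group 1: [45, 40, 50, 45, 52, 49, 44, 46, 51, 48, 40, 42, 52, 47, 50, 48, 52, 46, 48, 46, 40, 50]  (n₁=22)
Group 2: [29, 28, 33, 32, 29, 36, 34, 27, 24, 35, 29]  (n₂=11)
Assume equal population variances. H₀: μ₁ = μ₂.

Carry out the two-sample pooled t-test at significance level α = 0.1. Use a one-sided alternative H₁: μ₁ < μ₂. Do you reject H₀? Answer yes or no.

x̄₁=46.864, s₁=3.883, n₁=22
x̄₂=30.545, s₂=3.725, n₂=11
s_p² = [21·3.883² + 10·3.725²]/31 = 14.6877
SE = √(s_p²·(1/22+1/11)) = 1.4152
t = (46.864−30.545)/1.4152 = 11.5304
df = 31
p-value (one-sided, H₁ less) = 1.00000
At α=0.1: p ≥ α → fail to reject H₀

reject H₀: no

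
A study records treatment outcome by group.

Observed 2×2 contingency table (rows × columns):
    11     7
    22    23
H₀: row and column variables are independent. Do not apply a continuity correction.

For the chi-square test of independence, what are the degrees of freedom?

degrees of freedom = 1

df = (r−1)(c−1) = (2−1)·(2−1) = 1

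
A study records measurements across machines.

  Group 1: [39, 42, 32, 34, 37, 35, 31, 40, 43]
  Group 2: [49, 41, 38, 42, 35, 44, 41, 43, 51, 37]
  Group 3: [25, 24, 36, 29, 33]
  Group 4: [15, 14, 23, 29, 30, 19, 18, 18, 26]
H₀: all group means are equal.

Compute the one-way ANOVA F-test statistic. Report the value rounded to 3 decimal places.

Group means [37.00, 42.10, 29.40, 21.33], grand mean 33.121
SSB = Σnᵢ(x̄ᵢ−x̄)² = 2261.415; SSW = ΣΣ(x−x̄ᵢ)² = 760.100
MSB = 2261.415/3 = 753.8051; MSW = 760.100/29 = 26.2103
F = MSB/MSW = 28.7598
df = (3, 29)

test statistic = 28.760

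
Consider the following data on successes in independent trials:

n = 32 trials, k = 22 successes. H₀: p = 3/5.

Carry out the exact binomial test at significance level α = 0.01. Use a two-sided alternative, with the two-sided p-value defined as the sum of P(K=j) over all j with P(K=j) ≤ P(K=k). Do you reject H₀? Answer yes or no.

reject H₀: no

Exact binomial: n=32, k=22, p₀=3/5=0.6000
P(X=j) = C(n,j)·p₀^j·(1−p₀)^(n−j); p = Σ P(X=j) over j with P(X=j) ≤ P(X=22)
p-value (two-sided) = 0.36939
At α=0.01: p ≥ α → fail to reject H₀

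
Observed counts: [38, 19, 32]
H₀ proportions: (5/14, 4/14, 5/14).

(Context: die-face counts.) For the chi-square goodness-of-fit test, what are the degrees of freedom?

degrees of freedom = 2

df = k − 1 = 3 − 1 = 2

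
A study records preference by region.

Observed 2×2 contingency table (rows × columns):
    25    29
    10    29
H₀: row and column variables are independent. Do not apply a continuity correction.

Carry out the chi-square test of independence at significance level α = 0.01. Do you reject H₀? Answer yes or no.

reject H₀: no

Row totals [54, 39], col totals [35, 58], n=93
χ² = (25−20.32)²/20.32 + (29−33.68)²/33.68 + (10−14.68)²/14.68 + (29−24.32)²/24.32 = 4.1163
df = 1
p-value (upper-tail) = 0.04247
At α=0.01: p ≥ α → fail to reject H₀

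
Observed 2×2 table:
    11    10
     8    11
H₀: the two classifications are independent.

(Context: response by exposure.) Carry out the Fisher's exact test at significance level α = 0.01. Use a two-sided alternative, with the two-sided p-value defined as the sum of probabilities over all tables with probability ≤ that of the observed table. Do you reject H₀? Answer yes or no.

Margins: r₁=21, r₂=19, c₁=19, c₂=21, n=40
p_obs = C(21,11)·C(19,8)/C(40,19); sum pmf over tables with pmf ≤ p_obs
p-value (two-sided) = 0.54498
At α=0.01: p ≥ α → fail to reject H₀

reject H₀: no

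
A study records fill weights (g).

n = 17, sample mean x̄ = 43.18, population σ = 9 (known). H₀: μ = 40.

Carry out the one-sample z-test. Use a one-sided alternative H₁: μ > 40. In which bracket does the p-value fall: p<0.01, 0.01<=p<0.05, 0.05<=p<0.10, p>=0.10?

SE = σ/√n = 9/√17 = 2.1828
z = (x̄−μ₀)/SE = (43.18−40)/2.1828 = 1.4568
p-value (one-sided, H₁ greater) = 0.07258
→ bracket: 0.05<=p<0.10

p-value bracket: 0.05<=p<0.10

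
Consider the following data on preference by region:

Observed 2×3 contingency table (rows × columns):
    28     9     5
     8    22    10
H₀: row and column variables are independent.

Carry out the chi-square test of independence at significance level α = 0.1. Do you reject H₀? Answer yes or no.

reject H₀: yes

Row totals [42, 40], col totals [36, 31, 15], n=82
χ² = (28−18.44)²/18.44 + (9−15.88)²/15.88 + (5−7.68)²/7.68 + (8−17.56)²/17.56 + (22−15.12)²/15.12 + (10−7.32)²/7.32 = 18.1914
df = 2
p-value (upper-tail) = 0.00011
At α=0.1: p < α → reject H₀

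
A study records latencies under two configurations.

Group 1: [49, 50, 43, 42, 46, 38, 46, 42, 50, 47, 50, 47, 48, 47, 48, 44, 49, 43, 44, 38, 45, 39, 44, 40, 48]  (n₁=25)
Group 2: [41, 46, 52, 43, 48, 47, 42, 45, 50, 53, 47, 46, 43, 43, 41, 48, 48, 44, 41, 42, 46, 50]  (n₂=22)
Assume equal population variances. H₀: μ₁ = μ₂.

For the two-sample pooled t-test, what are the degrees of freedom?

degrees of freedom = 45

df = n₁ + n₂ − 2 = 25 + 22 − 2 = 45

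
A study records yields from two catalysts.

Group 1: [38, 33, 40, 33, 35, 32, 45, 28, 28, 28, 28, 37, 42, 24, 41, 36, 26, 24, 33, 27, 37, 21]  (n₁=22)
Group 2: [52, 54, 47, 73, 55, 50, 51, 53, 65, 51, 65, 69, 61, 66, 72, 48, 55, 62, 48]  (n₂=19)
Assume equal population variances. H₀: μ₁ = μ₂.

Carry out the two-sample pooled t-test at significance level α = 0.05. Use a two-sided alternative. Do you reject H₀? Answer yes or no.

x̄₁=32.545, s₁=6.530, n₁=22
x̄₂=57.737, s₂=8.517, n₂=19
s_p² = [21·6.530² + 18·8.517²]/39 = 56.4395
SE = √(s_p²·(1/22+1/19)) = 2.3529
t = (32.545−57.737)/2.3529 = -10.7067
df = 39
p-value (two-sided) = 0.00000
At α=0.05: p < α → reject H₀

reject H₀: yes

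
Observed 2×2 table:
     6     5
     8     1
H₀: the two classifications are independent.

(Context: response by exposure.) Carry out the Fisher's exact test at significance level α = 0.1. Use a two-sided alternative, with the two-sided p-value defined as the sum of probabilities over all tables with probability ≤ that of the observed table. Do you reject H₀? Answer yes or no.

reject H₀: no

Margins: r₁=11, r₂=9, c₁=14, c₂=6, n=20
p_obs = C(11,6)·C(9,8)/C(20,14); sum pmf over tables with pmf ≤ p_obs
p-value (two-sided) = 0.15712
At α=0.1: p ≥ α → fail to reject H₀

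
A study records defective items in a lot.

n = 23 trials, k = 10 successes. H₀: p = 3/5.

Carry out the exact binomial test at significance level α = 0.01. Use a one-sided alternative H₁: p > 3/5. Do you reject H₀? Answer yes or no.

Exact binomial: n=23, k=10, p₀=3/5=0.6000
P(X≥10) from Σ C(n,i)·p₀^i·(1−p₀)^(n−i)
p-value (one-sided, H₁ greater) = 0.96508
At α=0.01: p ≥ α → fail to reject H₀

reject H₀: no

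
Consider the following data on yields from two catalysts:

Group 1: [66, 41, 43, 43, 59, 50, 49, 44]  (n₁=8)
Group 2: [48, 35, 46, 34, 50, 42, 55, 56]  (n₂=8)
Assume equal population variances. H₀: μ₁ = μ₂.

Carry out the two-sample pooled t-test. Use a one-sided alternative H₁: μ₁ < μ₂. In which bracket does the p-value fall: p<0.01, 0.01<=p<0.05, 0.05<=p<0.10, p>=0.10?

x̄₁=49.375, s₁=8.863, n₁=8
x̄₂=45.750, s₂=8.294, n₂=8
s_p² = [7·8.863² + 7·8.294²]/14 = 73.6696
SE = √(s_p²·(1/8+1/8)) = 4.2916
t = (49.375−45.750)/4.2916 = 0.8447
df = 14
p-value (one-sided, H₁ less) = 0.79375
→ bracket: p>=0.10

p-value bracket: p>=0.10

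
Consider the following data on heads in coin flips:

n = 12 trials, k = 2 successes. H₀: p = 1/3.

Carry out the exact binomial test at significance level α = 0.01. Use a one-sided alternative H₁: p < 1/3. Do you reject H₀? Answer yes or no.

Exact binomial: n=12, k=2, p₀=1/3=0.3333
P(X≤2) from Σ C(n,i)·p₀^i·(1−p₀)^(n−i)
p-value (one-sided, H₁ less) = 0.18112
At α=0.01: p ≥ α → fail to reject H₀

reject H₀: no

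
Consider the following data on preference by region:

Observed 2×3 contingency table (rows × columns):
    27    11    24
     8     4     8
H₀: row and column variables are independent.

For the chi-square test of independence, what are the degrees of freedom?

degrees of freedom = 2

df = (r−1)(c−1) = (2−1)·(3−1) = 2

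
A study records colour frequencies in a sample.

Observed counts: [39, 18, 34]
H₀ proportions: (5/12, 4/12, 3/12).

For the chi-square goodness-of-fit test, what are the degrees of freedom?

degrees of freedom = 2

df = k − 1 = 3 − 1 = 2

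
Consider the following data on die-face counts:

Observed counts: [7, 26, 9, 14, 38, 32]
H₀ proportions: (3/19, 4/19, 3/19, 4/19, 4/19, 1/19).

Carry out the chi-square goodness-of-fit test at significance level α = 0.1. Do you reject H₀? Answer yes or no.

n = 126; E_i = n·p_i = [19.89, 26.53, 19.89, 26.53, 26.53, 6.63]
χ² = (7−19.89)²/19.89 + (26−26.53)²/26.53 + (9−19.89)²/19.89 + (14−26.53)²/26.53 + (38−26.53)²/26.53 + (32−6.63)²/6.63 = 122.2566
df = 5
p-value (upper-tail) = 0.00000
At α=0.1: p < α → reject H₀

reject H₀: yes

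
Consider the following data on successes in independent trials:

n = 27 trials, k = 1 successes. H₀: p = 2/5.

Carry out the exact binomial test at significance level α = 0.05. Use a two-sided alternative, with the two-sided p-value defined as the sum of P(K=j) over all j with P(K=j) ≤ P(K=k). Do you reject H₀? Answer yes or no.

Exact binomial: n=27, k=1, p₀=2/5=0.4000
P(X=j) = C(n,j)·p₀^j·(1−p₀)^(n−j); p = Σ P(X=j) over j with P(X=j) ≤ P(X=1)
p-value (two-sided) = 0.00003
At α=0.05: p < α → reject H₀

reject H₀: yes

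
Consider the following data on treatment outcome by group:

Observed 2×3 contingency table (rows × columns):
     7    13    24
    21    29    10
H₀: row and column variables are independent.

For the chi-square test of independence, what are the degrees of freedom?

degrees of freedom = 2

df = (r−1)(c−1) = (2−1)·(3−1) = 2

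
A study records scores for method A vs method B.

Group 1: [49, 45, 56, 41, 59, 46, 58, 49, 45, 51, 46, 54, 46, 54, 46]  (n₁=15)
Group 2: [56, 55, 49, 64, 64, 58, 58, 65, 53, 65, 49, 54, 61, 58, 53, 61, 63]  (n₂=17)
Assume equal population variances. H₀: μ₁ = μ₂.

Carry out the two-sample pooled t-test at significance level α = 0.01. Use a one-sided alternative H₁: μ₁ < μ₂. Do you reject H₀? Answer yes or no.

x̄₁=49.667, s₁=5.407, n₁=15
x̄₂=58.000, s₂=5.327, n₂=17
s_p² = [14·5.407² + 16·5.327²]/30 = 28.7778
SE = √(s_p²·(1/15+1/17)) = 1.9003
t = (49.667−58.000)/1.9003 = -4.3852
df = 30
p-value (one-sided, H₁ less) = 0.00007
At α=0.01: p < α → reject H₀

reject H₀: yes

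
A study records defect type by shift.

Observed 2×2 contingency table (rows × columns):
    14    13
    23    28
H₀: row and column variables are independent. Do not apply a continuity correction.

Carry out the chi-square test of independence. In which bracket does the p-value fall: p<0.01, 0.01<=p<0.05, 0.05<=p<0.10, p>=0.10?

p-value bracket: p>=0.10

Row totals [27, 51], col totals [37, 41], n=78
χ² = (14−12.81)²/12.81 + (13−14.19)²/14.19 + (23−24.19)²/24.19 + (28−26.81)²/26.81 = 0.3230
df = 1
p-value (upper-tail) = 0.56984
→ bracket: p>=0.10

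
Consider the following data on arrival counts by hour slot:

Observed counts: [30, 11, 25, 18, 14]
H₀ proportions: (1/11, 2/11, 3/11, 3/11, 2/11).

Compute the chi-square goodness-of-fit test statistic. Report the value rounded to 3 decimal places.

n = 98; E_i = n·p_i = [8.91, 17.82, 26.73, 26.73, 17.82]
χ² = (30−8.91)²/8.91 + (11−17.82)²/17.82 + (25−26.73)²/26.73 + (18−26.73)²/26.73 + (14−17.82)²/17.82 = 56.3180
df = 4

test statistic = 56.318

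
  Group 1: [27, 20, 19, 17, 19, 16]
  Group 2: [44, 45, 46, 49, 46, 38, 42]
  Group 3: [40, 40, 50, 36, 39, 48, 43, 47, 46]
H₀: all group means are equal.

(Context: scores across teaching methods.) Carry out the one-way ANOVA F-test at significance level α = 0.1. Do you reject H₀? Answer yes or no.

Group means [19.67, 44.29, 43.22], grand mean 37.136
SSB = Σnᵢ(x̄ᵢ−x̄)² = 2522.273; SSW = ΣΣ(x−x̄ᵢ)² = 330.317
MSB = 2522.273/2 = 1261.1367; MSW = 330.317/19 = 17.3851
F = MSB/MSW = 72.5411
df = (2, 19)
p-value (upper-tail) = 0.00000
At α=0.1: p < α → reject H₀

reject H₀: yes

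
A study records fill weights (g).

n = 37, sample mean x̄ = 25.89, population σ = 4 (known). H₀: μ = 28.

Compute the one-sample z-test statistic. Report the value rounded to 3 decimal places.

test statistic = -3.209

SE = σ/√n = 4/√37 = 0.6576
z = (x̄−μ₀)/SE = (25.89−28)/0.6576 = -3.2087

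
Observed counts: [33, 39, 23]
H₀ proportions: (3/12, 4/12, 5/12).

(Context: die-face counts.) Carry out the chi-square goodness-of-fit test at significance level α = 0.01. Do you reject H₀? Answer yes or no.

reject H₀: yes

n = 95; E_i = n·p_i = [23.75, 31.67, 39.58]
χ² = (33−23.75)²/23.75 + (39−31.67)²/31.67 + (23−39.58)²/39.58 = 12.2484
df = 2
p-value (upper-tail) = 0.00219
At α=0.01: p < α → reject H₀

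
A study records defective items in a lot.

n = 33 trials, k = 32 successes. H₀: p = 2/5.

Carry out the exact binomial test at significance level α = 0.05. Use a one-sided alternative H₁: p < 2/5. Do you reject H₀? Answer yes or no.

reject H₀: no

Exact binomial: n=33, k=32, p₀=2/5=0.4000
P(X≤32) from Σ C(n,i)·p₀^i·(1−p₀)^(n−i)
p-value (one-sided, H₁ less) = 1.00000
At α=0.05: p ≥ α → fail to reject H₀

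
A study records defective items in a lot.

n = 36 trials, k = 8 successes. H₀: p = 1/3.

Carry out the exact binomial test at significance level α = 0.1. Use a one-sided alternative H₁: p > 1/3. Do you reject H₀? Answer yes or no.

reject H₀: no

Exact binomial: n=36, k=8, p₀=1/3=0.3333
P(X≥8) from Σ C(n,i)·p₀^i·(1−p₀)^(n−i)
p-value (one-sided, H₁ greater) = 0.94864
At α=0.1: p ≥ α → fail to reject H₀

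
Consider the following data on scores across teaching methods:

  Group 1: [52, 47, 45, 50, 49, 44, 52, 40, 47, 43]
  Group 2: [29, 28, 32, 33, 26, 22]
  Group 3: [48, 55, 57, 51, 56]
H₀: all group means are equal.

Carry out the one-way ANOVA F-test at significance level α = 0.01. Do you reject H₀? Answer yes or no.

Group means [46.90, 28.33, 53.40], grand mean 43.143
SSB = Σnᵢ(x̄ᵢ−x̄)² = 1983.138; SSW = ΣΣ(x−x̄ᵢ)² = 279.433
MSB = 1983.138/2 = 991.5690; MSW = 279.433/18 = 15.5241
F = MSB/MSW = 63.8730
df = (2, 18)
p-value (upper-tail) = 0.00000
At α=0.01: p < α → reject H₀

reject H₀: yes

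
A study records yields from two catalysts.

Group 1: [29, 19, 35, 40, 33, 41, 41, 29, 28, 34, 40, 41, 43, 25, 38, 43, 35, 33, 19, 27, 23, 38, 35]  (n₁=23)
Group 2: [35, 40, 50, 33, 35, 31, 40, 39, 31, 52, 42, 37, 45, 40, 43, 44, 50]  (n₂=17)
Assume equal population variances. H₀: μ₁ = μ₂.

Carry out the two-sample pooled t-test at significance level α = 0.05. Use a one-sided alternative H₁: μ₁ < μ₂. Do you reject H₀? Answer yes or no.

reject H₀: yes

x̄₁=33.435, s₁=7.378, n₁=23
x̄₂=40.412, s₂=6.452, n₂=17
s_p² = [22·7.378² + 16·6.452²]/38 = 49.0466
SE = √(s_p²·(1/23+1/17)) = 2.2400
t = (33.435−40.412)/2.2400 = -3.1147
df = 38
p-value (one-sided, H₁ less) = 0.00175
At α=0.05: p < α → reject H₀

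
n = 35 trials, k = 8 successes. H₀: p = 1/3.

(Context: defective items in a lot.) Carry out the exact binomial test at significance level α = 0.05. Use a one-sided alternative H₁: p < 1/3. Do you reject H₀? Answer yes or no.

reject H₀: no

Exact binomial: n=35, k=8, p₀=1/3=0.3333
P(X≤8) from Σ C(n,i)·p₀^i·(1−p₀)^(n−i)
p-value (one-sided, H₁ less) = 0.12653
At α=0.05: p ≥ α → fail to reject H₀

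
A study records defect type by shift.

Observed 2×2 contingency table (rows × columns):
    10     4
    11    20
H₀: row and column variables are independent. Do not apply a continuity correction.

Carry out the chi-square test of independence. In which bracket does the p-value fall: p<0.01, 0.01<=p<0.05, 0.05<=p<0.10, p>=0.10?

p-value bracket: 0.01<=p<0.05

Row totals [14, 31], col totals [21, 24], n=45
χ² = (10−6.53)²/6.53 + (4−7.47)²/7.47 + (11−14.47)²/14.47 + (20−16.53)²/16.53 = 5.0066
df = 1
p-value (upper-tail) = 0.02525
→ bracket: 0.01<=p<0.05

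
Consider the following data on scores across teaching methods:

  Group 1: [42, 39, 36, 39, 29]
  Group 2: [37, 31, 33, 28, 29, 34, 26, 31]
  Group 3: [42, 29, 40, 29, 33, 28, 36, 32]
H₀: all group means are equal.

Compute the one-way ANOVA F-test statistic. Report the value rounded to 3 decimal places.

Group means [37.00, 31.12, 33.62], grand mean 33.476
SSB = Σnᵢ(x̄ᵢ−x̄)² = 106.488; SSW = ΣΣ(x−x̄ᵢ)² = 378.750
MSB = 106.488/2 = 53.2440; MSW = 378.750/18 = 21.0417
F = MSB/MSW = 2.5304
df = (2, 18)

test statistic = 2.530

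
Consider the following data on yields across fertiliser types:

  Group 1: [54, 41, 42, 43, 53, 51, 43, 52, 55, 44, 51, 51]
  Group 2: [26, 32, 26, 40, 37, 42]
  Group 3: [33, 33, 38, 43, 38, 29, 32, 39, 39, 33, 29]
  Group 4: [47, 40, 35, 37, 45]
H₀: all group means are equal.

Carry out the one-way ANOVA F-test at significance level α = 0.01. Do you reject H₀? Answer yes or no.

reject H₀: yes

Group means [48.33, 33.83, 35.09, 40.80], grand mean 40.382
SSB = Σnᵢ(x̄ᵢ−x̄)² = 1324.820; SSW = ΣΣ(x−x̄ᵢ)² = 855.209
MSB = 1324.820/3 = 441.6068; MSW = 855.209/30 = 28.5070
F = MSB/MSW = 15.4912
df = (3, 30)
p-value (upper-tail) = 0.00000
At α=0.01: p < α → reject H₀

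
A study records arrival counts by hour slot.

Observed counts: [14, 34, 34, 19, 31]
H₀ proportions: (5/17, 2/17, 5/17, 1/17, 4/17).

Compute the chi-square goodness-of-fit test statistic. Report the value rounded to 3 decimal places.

test statistic = 54.697

n = 132; E_i = n·p_i = [38.82, 15.53, 38.82, 7.76, 31.06]
χ² = (14−38.82)²/38.82 + (34−15.53)²/15.53 + (34−38.82)²/38.82 + (19−7.76)²/7.76 + (31−31.06)²/31.06 = 54.6973
df = 4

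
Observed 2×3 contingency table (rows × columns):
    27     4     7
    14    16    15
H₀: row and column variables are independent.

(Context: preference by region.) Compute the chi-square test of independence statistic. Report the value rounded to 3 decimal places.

Row totals [38, 45], col totals [41, 20, 22], n=83
χ² = (27−18.77)²/18.77 + (4−9.16)²/9.16 + (7−10.07)²/10.07 + (14−22.23)²/22.23 + (16−10.84)²/10.84 + (15−11.93)²/11.93 = 13.7384
df = 2

test statistic = 13.738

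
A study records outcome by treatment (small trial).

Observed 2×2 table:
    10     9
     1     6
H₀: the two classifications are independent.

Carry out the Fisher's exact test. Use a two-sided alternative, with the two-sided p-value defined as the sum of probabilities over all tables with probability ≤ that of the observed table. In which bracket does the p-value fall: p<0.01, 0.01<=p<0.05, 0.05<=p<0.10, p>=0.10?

p-value bracket: p>=0.10

Margins: r₁=19, r₂=7, c₁=11, c₂=15, n=26
p_obs = C(19,10)·C(7,1)/C(26,11); sum pmf over tables with pmf ≤ p_obs
p-value (two-sided) = 0.17826
→ bracket: p>=0.10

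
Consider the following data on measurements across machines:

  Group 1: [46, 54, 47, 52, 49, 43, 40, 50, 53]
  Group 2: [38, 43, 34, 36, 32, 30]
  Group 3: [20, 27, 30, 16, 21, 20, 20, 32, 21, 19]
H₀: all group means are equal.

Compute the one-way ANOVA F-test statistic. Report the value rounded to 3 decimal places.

Group means [48.22, 35.50, 22.60], grand mean 34.920
SSB = Σnᵢ(x̄ᵢ−x̄)² = 3112.384; SSW = ΣΣ(x−x̄ᵢ)² = 527.456
MSB = 3112.384/2 = 1556.1922; MSW = 527.456/22 = 23.9753
F = MSB/MSW = 64.9083
df = (2, 22)

test statistic = 64.908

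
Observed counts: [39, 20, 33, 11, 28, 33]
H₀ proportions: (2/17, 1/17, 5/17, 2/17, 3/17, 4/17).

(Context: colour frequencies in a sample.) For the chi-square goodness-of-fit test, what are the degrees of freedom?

df = k − 1 = 6 − 1 = 5

degrees of freedom = 5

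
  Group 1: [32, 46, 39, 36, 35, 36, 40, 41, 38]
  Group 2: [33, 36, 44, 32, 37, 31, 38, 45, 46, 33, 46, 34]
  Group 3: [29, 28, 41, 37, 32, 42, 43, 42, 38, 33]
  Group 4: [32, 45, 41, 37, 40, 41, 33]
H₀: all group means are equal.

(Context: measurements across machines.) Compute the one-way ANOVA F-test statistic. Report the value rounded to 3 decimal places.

test statistic = 0.249

Group means [38.11, 37.92, 36.50, 38.43], grand mean 37.684
SSB = Σnᵢ(x̄ᵢ−x̄)² = 20.191; SSW = ΣΣ(x−x̄ᵢ)² = 918.020
MSB = 20.191/3 = 6.7302; MSW = 918.020/34 = 27.0006
F = MSB/MSW = 0.2493
df = (3, 34)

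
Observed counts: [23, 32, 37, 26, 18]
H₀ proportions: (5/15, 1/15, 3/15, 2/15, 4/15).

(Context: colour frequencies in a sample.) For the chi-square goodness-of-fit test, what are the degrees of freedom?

degrees of freedom = 4

df = k − 1 = 5 − 1 = 4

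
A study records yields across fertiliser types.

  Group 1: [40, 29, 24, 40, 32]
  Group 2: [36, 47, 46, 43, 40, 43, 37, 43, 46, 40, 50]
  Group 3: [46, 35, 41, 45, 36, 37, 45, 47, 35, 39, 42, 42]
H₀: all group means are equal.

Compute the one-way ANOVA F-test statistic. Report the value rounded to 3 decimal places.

Group means [33.00, 42.82, 40.83], grand mean 40.214
SSB = Σnᵢ(x̄ᵢ−x̄)² = 339.411; SSW = ΣΣ(x−x̄ᵢ)² = 593.303
MSB = 339.411/2 = 169.7056; MSW = 593.303/25 = 23.7321
F = MSB/MSW = 7.1509
df = (2, 25)

test statistic = 7.151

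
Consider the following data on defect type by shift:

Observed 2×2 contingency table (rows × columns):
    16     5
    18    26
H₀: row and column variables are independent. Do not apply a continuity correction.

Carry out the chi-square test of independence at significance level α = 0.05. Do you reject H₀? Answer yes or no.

Row totals [21, 44], col totals [34, 31], n=65
χ² = (16−10.98)²/10.98 + (5−10.02)²/10.02 + (18−23.02)²/23.02 + (26−20.98)²/20.98 = 7.0931
df = 1
p-value (upper-tail) = 0.00774
At α=0.05: p < α → reject H₀

reject H₀: yes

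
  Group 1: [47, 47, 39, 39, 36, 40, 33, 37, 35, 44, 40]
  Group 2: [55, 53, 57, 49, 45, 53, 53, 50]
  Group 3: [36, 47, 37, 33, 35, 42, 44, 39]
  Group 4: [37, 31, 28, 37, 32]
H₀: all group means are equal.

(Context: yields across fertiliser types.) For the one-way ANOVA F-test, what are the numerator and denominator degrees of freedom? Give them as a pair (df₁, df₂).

k = 4 groups, N = 32 total
df = (k−1, N−k) = (4−1, 32−4) = (3, 28)

degrees of freedom = [3, 28]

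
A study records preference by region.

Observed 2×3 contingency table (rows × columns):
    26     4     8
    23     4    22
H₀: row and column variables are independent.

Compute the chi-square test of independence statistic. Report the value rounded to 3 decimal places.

test statistic = 5.413

Row totals [38, 49], col totals [49, 8, 30], n=87
χ² = (26−21.40)²/21.40 + (4−3.49)²/3.49 + (8−13.10)²/13.10 + (23−27.60)²/27.60 + (4−4.51)²/4.51 + (22−16.90)²/16.90 = 5.4127
df = 2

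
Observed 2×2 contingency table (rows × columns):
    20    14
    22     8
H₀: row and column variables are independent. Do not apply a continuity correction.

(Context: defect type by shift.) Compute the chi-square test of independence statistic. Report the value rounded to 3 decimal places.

test statistic = 1.487

Row totals [34, 30], col totals [42, 22], n=64
χ² = (20−22.31)²/22.31 + (14−11.69)²/11.69 + (22−19.69)²/19.69 + (8−10.31)²/10.31 = 1.4874
df = 1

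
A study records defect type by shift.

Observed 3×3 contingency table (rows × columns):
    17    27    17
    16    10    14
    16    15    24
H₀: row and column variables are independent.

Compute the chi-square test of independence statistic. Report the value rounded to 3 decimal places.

Row totals [61, 40, 55], col totals [49, 52, 55], n=156
χ² = (17−19.16)²/19.16 + (27−20.33)²/20.33 + (17−21.51)²/21.51 + (16−12.56)²/12.56 + (10−13.33)²/13.33 + (14−14.10)²/14.10 + (16−17.28)²/17.28 + (15−18.33)²/18.33 + (24−19.39)²/19.39 = 6.9431
df = 4

test statistic = 6.943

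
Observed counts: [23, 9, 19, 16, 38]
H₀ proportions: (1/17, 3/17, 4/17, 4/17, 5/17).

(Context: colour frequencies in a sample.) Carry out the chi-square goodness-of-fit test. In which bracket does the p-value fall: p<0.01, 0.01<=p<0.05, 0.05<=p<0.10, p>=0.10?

n = 105; E_i = n·p_i = [6.18, 18.53, 24.71, 24.71, 30.88]
χ² = (23−6.18)²/6.18 + (9−18.53)²/18.53 + (19−24.71)²/24.71 + (16−24.71)²/24.71 + (38−30.88)²/30.88 = 56.7510
df = 4
p-value (upper-tail) = 0.00000
→ bracket: p<0.01

p-value bracket: p<0.01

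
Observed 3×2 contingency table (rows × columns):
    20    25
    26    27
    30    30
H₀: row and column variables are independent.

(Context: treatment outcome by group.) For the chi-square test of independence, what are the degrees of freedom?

df = (r−1)(c−1) = (3−1)·(2−1) = 2

degrees of freedom = 2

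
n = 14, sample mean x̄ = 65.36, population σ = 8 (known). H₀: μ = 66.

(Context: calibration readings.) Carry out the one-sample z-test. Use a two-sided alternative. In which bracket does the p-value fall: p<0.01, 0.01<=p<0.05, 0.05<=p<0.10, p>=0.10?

p-value bracket: p>=0.10

SE = σ/√n = 8/√14 = 2.1381
z = (x̄−μ₀)/SE = (65.36−66)/2.1381 = -0.2993
p-value (two-sided) = 0.76469
→ bracket: p>=0.10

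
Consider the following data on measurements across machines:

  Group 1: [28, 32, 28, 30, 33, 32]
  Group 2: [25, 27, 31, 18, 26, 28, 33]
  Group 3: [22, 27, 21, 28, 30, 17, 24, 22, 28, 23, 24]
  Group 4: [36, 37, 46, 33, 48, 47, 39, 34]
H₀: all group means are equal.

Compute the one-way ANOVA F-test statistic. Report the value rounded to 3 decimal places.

Group means [30.50, 26.86, 24.18, 40.00], grand mean 29.906
SSB = Σnᵢ(x̄ᵢ−x̄)² = 1242.725; SSW = ΣΣ(x−x̄ᵢ)² = 565.994
MSB = 1242.725/3 = 414.2417; MSW = 565.994/28 = 20.2141
F = MSB/MSW = 20.4928
df = (3, 28)

test statistic = 20.493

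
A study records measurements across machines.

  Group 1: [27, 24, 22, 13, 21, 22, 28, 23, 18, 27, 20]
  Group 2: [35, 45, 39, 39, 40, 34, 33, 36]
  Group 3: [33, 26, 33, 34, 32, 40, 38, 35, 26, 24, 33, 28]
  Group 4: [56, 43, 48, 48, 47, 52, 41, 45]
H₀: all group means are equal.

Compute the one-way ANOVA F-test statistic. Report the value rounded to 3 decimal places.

Group means [22.27, 37.62, 31.83, 47.50], grand mean 33.538
SSB = Σnᵢ(x̄ᵢ−x̄)² = 3123.969; SSW = ΣΣ(x−x̄ᵢ)² = 729.723
MSB = 3123.969/3 = 1041.3229; MSW = 729.723/35 = 20.8492
F = MSB/MSW = 49.9454
df = (3, 35)

test statistic = 49.945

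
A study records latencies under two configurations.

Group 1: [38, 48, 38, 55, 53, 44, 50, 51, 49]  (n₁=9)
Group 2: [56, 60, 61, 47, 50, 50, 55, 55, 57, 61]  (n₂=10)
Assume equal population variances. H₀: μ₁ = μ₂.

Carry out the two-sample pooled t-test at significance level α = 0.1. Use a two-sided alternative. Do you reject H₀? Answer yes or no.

x̄₁=47.333, s₁=6.124, n₁=9
x̄₂=55.200, s₂=4.894, n₂=10
s_p² = [8·6.124² + 9·4.894²]/17 = 30.3294
SE = √(s_p²·(1/9+1/10)) = 2.5304
t = (47.333−55.200)/2.5304 = -3.1089
df = 17
p-value (two-sided) = 0.00638
At α=0.1: p < α → reject H₀

reject H₀: yes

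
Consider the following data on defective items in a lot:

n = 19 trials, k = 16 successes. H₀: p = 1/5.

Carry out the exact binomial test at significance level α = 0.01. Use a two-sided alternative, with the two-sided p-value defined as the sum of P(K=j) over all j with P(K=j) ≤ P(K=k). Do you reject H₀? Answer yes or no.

reject H₀: yes

Exact binomial: n=19, k=16, p₀=1/5=0.2000
P(X=j) = C(n,j)·p₀^j·(1−p₀)^(n−j); p = Σ P(X=j) over j with P(X=j) ≤ P(X=16)
p-value (two-sided) = 0.00000
At α=0.01: p < α → reject H₀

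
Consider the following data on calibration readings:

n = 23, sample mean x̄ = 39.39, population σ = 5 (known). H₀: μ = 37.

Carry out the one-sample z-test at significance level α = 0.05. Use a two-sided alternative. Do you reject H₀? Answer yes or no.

reject H₀: yes

SE = σ/√n = 5/√23 = 1.0426
z = (x̄−μ₀)/SE = (39.39−37)/1.0426 = 2.2924
p-value (two-sided) = 0.02188
At α=0.05: p < α → reject H₀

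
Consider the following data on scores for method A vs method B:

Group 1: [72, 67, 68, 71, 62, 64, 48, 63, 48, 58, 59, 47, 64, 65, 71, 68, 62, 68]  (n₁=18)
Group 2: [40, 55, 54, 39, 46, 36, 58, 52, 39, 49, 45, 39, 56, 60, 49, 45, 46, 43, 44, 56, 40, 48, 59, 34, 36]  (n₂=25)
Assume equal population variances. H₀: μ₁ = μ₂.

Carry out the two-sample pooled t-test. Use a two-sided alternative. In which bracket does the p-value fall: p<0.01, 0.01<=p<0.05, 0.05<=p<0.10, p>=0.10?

p-value bracket: p<0.01

x̄₁=62.500, s₁=7.861, n₁=18
x̄₂=46.720, s₂=7.845, n₂=25
s_p² = [17·7.861² + 24·7.845²]/41 = 61.6473
SE = √(s_p²·(1/18+1/25)) = 2.4271
t = (62.500−46.720)/2.4271 = 6.5016
df = 41
p-value (two-sided) = 0.00000
→ bracket: p<0.01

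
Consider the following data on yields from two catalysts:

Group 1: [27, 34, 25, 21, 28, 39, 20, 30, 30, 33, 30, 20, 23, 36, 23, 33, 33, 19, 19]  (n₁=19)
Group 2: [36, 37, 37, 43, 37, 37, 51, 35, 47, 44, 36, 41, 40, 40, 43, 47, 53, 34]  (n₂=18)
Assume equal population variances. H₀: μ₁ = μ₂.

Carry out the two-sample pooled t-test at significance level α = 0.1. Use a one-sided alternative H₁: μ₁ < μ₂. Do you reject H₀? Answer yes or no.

x̄₁=27.526, s₁=6.248, n₁=19
x̄₂=41.000, s₂=5.605, n₂=18
s_p² = [18·6.248² + 17·5.605²]/35 = 35.3353
SE = √(s_p²·(1/19+1/18)) = 1.9552
t = (27.526−41.000)/1.9552 = -6.8912
df = 35
p-value (one-sided, H₁ less) = 0.00000
At α=0.1: p < α → reject H₀

reject H₀: yes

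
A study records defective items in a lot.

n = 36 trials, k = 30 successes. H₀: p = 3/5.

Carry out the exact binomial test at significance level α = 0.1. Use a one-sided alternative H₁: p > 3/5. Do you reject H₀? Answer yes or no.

Exact binomial: n=36, k=30, p₀=3/5=0.6000
P(X≥30) from Σ C(n,i)·p₀^i·(1−p₀)^(n−i)
p-value (one-sided, H₁ greater) = 0.00242
At α=0.1: p < α → reject H₀

reject H₀: yes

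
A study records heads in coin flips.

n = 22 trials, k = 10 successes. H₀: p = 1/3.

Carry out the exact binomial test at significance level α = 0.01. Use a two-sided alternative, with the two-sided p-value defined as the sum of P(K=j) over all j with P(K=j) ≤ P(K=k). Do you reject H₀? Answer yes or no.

Exact binomial: n=22, k=10, p₀=1/3=0.3333
P(X=j) = C(n,j)·p₀^j·(1−p₀)^(n−j); p = Σ P(X=j) over j with P(X=j) ≤ P(X=10)
p-value (two-sided) = 0.25930
At α=0.01: p ≥ α → fail to reject H₀

reject H₀: no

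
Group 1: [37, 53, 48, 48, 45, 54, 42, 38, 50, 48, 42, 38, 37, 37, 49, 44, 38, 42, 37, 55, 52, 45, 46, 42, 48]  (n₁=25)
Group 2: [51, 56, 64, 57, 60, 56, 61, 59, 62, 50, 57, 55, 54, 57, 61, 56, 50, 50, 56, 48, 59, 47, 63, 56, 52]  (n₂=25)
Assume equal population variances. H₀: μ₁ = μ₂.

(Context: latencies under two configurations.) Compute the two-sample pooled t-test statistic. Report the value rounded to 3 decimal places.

test statistic = -7.541

x̄₁=44.600, s₁=5.802, n₁=25
x̄₂=55.880, s₂=4.720, n₂=25
s_p² = [24·5.802² + 24·4.720²]/48 = 27.9717
SE = √(s_p²·(1/25+1/25)) = 1.4959
t = (44.600−55.880)/1.4959 = -7.5406
df = 48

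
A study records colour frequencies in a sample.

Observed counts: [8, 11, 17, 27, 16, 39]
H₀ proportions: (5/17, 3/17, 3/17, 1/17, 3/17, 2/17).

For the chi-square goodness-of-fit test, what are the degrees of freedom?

df = k − 1 = 6 − 1 = 5

degrees of freedom = 5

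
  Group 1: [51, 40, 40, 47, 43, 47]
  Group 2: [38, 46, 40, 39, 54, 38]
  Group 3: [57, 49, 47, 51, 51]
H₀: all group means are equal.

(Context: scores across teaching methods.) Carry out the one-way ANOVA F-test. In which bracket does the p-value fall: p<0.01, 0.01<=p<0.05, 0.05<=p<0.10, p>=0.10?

Group means [44.67, 42.50, 51.00], grand mean 45.765
SSB = Σnᵢ(x̄ᵢ−x̄)² = 208.225; SSW = ΣΣ(x−x̄ᵢ)² = 356.833
MSB = 208.225/2 = 104.1127; MSW = 356.833/14 = 25.4881
F = MSB/MSW = 4.0848
df = (2, 14)
p-value (upper-tail) = 0.04005
→ bracket: 0.01<=p<0.05

p-value bracket: 0.01<=p<0.05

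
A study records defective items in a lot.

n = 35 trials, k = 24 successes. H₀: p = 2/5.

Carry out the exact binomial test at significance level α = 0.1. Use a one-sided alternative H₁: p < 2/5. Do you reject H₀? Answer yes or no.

reject H₀: no

Exact binomial: n=35, k=24, p₀=2/5=0.4000
P(X≤24) from Σ C(n,i)·p₀^i·(1−p₀)^(n−i)
p-value (one-sided, H₁ less) = 0.99983
At α=0.1: p ≥ α → fail to reject H₀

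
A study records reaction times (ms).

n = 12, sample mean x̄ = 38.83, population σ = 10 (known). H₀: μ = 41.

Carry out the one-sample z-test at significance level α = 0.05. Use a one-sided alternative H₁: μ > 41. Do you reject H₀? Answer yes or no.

SE = σ/√n = 10/√12 = 2.8868
z = (x̄−μ₀)/SE = (38.83−41)/2.8868 = -0.7517
p-value (one-sided, H₁ greater) = 0.77389
At α=0.05: p ≥ α → fail to reject H₀

reject H₀: no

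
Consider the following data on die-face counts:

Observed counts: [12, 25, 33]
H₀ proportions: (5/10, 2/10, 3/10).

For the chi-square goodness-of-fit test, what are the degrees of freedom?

degrees of freedom = 2

df = k − 1 = 3 − 1 = 2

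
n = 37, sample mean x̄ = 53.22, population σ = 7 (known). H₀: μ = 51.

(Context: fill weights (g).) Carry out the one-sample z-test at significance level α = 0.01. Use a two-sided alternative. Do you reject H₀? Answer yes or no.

SE = σ/√n = 7/√37 = 1.1508
z = (x̄−μ₀)/SE = (53.22−51)/1.1508 = 1.9291
p-value (two-sided) = 0.05372
At α=0.01: p ≥ α → fail to reject H₀

reject H₀: no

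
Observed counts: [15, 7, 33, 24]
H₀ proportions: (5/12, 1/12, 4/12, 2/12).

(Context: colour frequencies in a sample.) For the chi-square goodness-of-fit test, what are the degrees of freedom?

degrees of freedom = 3

df = k − 1 = 4 − 1 = 3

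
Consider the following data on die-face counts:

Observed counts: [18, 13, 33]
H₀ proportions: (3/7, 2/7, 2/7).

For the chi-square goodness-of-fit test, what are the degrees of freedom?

df = k − 1 = 3 − 1 = 2

degrees of freedom = 2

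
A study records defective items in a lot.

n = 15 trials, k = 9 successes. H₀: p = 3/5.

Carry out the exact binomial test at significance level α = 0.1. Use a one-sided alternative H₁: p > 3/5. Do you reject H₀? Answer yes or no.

Exact binomial: n=15, k=9, p₀=3/5=0.6000
P(X≥9) from Σ C(n,i)·p₀^i·(1−p₀)^(n−i)
p-value (one-sided, H₁ greater) = 0.60981
At α=0.1: p ≥ α → fail to reject H₀

reject H₀: no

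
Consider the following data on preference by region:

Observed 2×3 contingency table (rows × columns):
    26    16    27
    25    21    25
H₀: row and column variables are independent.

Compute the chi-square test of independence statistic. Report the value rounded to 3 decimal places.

test statistic = 0.744

Row totals [69, 71], col totals [51, 37, 52], n=140
χ² = (26−25.14)²/25.14 + (16−18.24)²/18.24 + (27−25.63)²/25.63 + (25−25.86)²/25.86 + (21−18.76)²/18.76 + (25−26.37)²/26.37 = 0.7438
df = 2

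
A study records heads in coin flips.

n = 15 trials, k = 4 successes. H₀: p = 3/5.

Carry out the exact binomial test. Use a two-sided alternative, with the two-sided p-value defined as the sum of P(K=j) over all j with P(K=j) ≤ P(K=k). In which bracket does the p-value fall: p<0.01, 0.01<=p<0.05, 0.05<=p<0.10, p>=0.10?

p-value bracket: 0.01<=p<0.05

Exact binomial: n=15, k=4, p₀=3/5=0.6000
P(X=j) = C(n,j)·p₀^j·(1−p₀)^(n−j); p = Σ P(X=j) over j with P(X=j) ≤ P(X=4)
p-value (two-sided) = 0.01452
→ bracket: 0.01<=p<0.05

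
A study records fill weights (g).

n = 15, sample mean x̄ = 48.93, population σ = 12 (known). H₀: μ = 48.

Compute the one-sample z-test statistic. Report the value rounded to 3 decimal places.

SE = σ/√n = 12/√15 = 3.0984
z = (x̄−μ₀)/SE = (48.93−48)/3.0984 = 0.3002

test statistic = 0.300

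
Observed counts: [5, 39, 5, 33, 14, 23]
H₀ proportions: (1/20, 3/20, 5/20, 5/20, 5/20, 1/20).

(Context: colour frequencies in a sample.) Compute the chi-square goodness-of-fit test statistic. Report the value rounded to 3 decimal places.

n = 119; E_i = n·p_i = [5.95, 17.85, 29.75, 29.75, 29.75, 5.95]
χ² = (5−5.95)²/5.95 + (39−17.85)²/17.85 + (5−29.75)²/29.75 + (33−29.75)²/29.75 + (14−29.75)²/29.75 + (23−5.95)²/5.95 = 103.3529
df = 5

test statistic = 103.353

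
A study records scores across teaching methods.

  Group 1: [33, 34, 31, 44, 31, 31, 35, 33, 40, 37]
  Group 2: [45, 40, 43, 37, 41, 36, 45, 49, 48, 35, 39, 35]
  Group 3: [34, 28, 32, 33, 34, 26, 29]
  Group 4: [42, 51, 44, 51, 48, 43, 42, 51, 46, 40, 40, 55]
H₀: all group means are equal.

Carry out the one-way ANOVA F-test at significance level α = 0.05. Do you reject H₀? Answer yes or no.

Group means [34.90, 41.08, 30.86, 46.08], grand mean 39.293
SSB = Σnᵢ(x̄ᵢ−x̄)² = 1282.897; SSW = ΣΣ(x−x̄ᵢ)² = 771.590
MSB = 1282.897/3 = 427.6324; MSW = 771.590/37 = 20.8538
F = MSB/MSW = 20.5062
df = (3, 37)
p-value (upper-tail) = 0.00000
At α=0.05: p < α → reject H₀

reject H₀: yes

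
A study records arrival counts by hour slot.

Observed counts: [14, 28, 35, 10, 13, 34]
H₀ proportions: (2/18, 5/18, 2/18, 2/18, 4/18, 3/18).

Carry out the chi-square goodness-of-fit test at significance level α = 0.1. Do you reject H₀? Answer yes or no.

n = 134; E_i = n·p_i = [14.89, 37.22, 14.89, 14.89, 29.78, 22.33]
χ² = (14−14.89)²/14.89 + (28−37.22)²/37.22 + (35−14.89)²/14.89 + (10−14.89)²/14.89 + (13−29.78)²/29.78 + (34−22.33)²/22.33 = 46.6560
df = 5
p-value (upper-tail) = 0.00000
At α=0.1: p < α → reject H₀

reject H₀: yes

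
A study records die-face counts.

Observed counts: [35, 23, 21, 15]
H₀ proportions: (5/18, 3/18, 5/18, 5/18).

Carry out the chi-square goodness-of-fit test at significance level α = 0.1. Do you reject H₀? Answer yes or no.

n = 94; E_i = n·p_i = [26.11, 15.67, 26.11, 26.11]
χ² = (35−26.11)²/26.11 + (23−15.67)²/15.67 + (21−26.11)²/26.11 + (15−26.11)²/26.11 = 12.1872
df = 3
p-value (upper-tail) = 0.00677
At α=0.1: p < α → reject H₀

reject H₀: yes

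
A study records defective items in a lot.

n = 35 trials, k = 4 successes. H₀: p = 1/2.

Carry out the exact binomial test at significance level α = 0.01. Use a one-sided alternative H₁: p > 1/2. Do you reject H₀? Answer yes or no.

Exact binomial: n=35, k=4, p₀=1/2=0.5000
P(X≥4) from Σ C(n,i)·p₀^i·(1−p₀)^(n−i)
p-value (one-sided, H₁ greater) = 1.00000
At α=0.01: p ≥ α → fail to reject H₀

reject H₀: no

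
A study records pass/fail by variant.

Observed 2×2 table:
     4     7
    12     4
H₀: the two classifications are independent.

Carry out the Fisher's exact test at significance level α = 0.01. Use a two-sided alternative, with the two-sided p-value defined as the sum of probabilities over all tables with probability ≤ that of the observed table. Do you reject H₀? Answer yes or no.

Margins: r₁=11, r₂=16, c₁=16, c₂=11, n=27
p_obs = C(11,4)·C(16,12)/C(27,16); sum pmf over tables with pmf ≤ p_obs
p-value (two-sided) = 0.06076
At α=0.01: p ≥ α → fail to reject H₀

reject H₀: no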